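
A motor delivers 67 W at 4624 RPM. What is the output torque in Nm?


omega = 4624 * 2*pi/60 = 484.2241 rad/s
tau = P / omega = 67 / 484.2241
= 0.1384 Nm


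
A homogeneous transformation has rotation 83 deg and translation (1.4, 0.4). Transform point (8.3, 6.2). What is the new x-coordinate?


x' = cos(theta)*px - sin(theta)*py + tx
= 0.1219*8.3 - 0.9925*6.2 + 1.4
= -3.7423


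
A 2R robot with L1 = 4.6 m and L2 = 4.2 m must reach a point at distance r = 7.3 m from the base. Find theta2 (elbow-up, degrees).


cos(theta2) = (r^2 - L1^2 - L2^2) / (2*L1*L2)
cos(theta2) = (53.29 - 21.16 - 17.64) / 38.64
cos(theta2) = 0.375
theta2 = 67.9757 degrees


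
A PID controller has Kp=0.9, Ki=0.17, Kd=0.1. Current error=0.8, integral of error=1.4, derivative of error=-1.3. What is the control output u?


u = Kp*e + Ki*int(e) + Kd*de/dt
= 0.9*0.8 + 0.17*1.4 + 0.1*(-1.3)
= 0.72 + 0.238 + -0.13
= 0.828


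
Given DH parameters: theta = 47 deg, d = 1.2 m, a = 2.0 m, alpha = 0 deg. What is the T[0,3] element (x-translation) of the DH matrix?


T[0,3] = a * cos(theta)
= 2.0 * cos(47 deg)
= 2.0 * 0.682
= 1.364


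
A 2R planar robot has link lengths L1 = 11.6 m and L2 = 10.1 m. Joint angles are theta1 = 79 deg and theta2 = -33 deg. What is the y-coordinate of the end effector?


Convert angles to radians: theta1 = 1.3788, theta2 = -0.576
y = L1*sin(theta1) + L2*sin(theta1+theta2)
y = 11.3869 + 7.2653
y = 18.6522


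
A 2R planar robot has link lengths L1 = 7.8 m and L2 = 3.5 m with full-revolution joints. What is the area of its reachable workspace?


r_max = L1 + L2 = 11.3 m
r_min = |L1 - L2| = 4.3 m
Area = pi*(r_max^2 - r_min^2)
= pi*(127.69 - 18.49)
= pi * 109.2
= 343.0619 m^2


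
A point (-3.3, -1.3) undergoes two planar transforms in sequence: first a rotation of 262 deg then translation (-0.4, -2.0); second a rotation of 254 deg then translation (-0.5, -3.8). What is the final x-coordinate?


After transform 1:
x1 = cos(262)*-3.3 - sin(262)*-1.3 + -0.4 = -1.2281
y1 = sin(262)*-3.3 + cos(262)*-1.3 + -2.0 = 1.4488
After transform 2:
x2 = cos(254)*-1.2281 - sin(254)*1.4488 + -0.5
= 1.2312


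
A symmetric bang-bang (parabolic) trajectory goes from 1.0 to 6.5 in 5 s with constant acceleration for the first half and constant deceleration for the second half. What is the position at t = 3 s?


Symmetric rest-to-rest: each phase covers (pf-p0)/2 in time T/2. 0.5*a*(T/2)^2 = (pf-p0)/2 => a = 4*(pf-p0)/T^2
a = 4*(6.5-1.0)/5^2 = 0.88
t = 3 is in the deceleration phase (t > T/2).
p = pf - 0.5*a*(T-t)^2 = 6.5 - 0.5*0.88*2^2
= 4.74


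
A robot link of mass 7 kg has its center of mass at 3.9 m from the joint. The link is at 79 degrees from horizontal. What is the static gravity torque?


tau = m*g*L*cos(angle)
= 7 * 9.81 * 3.9 * cos(79 deg)
= 7 * 9.81 * 3.9 * 0.1908
= 51.1011 Nm


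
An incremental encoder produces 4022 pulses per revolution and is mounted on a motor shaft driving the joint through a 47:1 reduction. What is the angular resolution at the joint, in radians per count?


counts per rev = 4022
effective counts at joint = 4022 * 47 = 189034
resolution = 2*pi / 189034
= 3.3238e-05 rad/count


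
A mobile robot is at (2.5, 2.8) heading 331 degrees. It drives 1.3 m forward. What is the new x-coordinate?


x_new = x0 + d*cos(theta)
= 2.5 + 1.3*cos(331)
= 2.5 + 1.137
= 3.637


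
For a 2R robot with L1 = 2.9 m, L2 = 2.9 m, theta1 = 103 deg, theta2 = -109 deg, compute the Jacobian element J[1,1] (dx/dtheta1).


J[1,1] = -L1*sin(t1) - L2*sin(t1+t2)
= -2.9*sin(103) - 2.9*sin(-6)
= -2.5225


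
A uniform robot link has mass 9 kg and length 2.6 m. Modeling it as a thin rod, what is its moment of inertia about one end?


I = (1/3) * m * L^2
= (1/3) * 9 * 2.6^2
= 0.333333 * 9 * 6.76
= 20.28 kg*m^2


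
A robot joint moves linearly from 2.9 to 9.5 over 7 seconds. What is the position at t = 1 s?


s = t/T = 1/7 = 0.1429
p(t) = p0 + (pf-p0)*s
= 2.9 + (9.5 - 2.9) * 0.1429
= 3.8429


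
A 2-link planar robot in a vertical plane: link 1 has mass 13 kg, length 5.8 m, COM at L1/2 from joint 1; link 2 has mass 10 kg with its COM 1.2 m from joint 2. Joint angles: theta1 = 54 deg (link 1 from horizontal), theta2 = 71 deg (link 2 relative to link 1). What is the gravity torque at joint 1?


Horizontal distance from joint 1 to link-1 COM:
  x_c1 = (L1/2)*cos(t1) = 2.9 * 0.5878 = 1.7046 m
Horizontal distance from joint 1 to link-2 COM:
  x_c2 = L1*cos(t1) + Lc2*cos(t1+t2)
       = 5.8*0.5878 + 1.2*-0.5736 = 2.7209 m
tau1 = m1*g*x_c1 + m2*g*x_c2
     = 13*9.81*1.7046 + 10*9.81*2.7209
     = 217.3847 + 266.9166
     = 484.3014 Nm


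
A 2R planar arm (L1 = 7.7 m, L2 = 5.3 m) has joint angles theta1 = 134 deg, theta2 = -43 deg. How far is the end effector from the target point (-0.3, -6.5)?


End effector via forward kinematics:
x = L1*cos(t1) + L2*cos(t1+t2) = -5.4414
y = L1*sin(t1) + L2*sin(t1+t2) = 10.8381
Distance to target:
d = sqrt((-0.3 - -5.4414)^2 + (-6.5 - 10.8381)^2)
= sqrt(26.4337 + 300.61)
= 18.0843 m


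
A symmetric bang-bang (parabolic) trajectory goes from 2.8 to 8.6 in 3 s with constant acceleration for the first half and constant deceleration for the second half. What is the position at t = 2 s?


Symmetric rest-to-rest: each phase covers (pf-p0)/2 in time T/2. 0.5*a*(T/2)^2 = (pf-p0)/2 => a = 4*(pf-p0)/T^2
a = 4*(8.6-2.8)/3^2 = 2.5778
t = 2 is in the deceleration phase (t > T/2).
p = pf - 0.5*a*(T-t)^2 = 8.6 - 0.5*2.5778*1^2
= 7.3111


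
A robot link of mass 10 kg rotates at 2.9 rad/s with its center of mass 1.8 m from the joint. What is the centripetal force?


F = m * omega^2 * r
= 10 * 2.9^2 * 1.8
= 10 * 8.41 * 1.8
= 151.38 N


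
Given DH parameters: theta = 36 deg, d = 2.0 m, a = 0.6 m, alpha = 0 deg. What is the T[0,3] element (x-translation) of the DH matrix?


T[0,3] = a * cos(theta)
= 0.6 * cos(36 deg)
= 0.6 * 0.809
= 0.4854


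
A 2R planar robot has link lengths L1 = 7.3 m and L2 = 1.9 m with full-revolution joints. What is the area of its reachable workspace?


r_max = L1 + L2 = 9.2 m
r_min = |L1 - L2| = 5.4 m
Area = pi*(r_max^2 - r_min^2)
= pi*(84.64 - 29.16)
= pi * 55.48
= 174.2956 m^2


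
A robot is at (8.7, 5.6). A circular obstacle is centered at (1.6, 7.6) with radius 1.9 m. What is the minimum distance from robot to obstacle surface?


center_dist = sqrt((8.7-1.6)^2 + (5.6-7.6)^2)
= sqrt(50.41 + 4.0)
= 7.3763
min_dist = center_dist - radius = 7.3763 - 1.9 = 5.4763 m


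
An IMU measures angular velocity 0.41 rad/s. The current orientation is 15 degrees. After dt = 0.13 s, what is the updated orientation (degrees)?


delta_theta = w * dt = 0.41 * 0.13 = 0.0533 rad
= 3.0539 deg
theta_new = 15 + 3.0539 = 18.0539 deg


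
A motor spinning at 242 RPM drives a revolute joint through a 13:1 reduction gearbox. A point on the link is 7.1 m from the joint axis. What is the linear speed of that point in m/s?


omega_motor = 242 * 2*pi/60 = 25.3422 rad/s
omega_joint = omega_motor / 13 = 1.9494 rad/s
v = omega_joint * r = 1.9494 * 7.1
= 13.8407 m/s


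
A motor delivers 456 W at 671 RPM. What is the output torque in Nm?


omega = 671 * 2*pi/60 = 70.267 rad/s
tau = P / omega = 456 / 70.267
= 6.4895 Nm


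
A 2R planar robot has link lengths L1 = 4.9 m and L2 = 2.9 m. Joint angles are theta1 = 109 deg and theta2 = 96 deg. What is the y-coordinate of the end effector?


Convert angles to radians: theta1 = 1.9024, theta2 = 1.6755
y = L1*sin(theta1) + L2*sin(theta1+theta2)
y = 4.633 + -1.2256
y = 3.4074


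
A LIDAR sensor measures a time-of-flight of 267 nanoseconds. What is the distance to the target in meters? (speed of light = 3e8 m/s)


tof = 267 ns = 2.67e-07 s
dist = c * tof / 2
= 3e8 * 2.67e-07 / 2
= 40.05 m


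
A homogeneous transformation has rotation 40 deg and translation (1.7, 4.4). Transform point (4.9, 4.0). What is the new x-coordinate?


x' = cos(theta)*px - sin(theta)*py + tx
= 0.766*4.9 - 0.6428*4.0 + 1.7
= 2.8825


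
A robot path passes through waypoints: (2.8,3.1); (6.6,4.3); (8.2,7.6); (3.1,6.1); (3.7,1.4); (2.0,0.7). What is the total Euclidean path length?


Segment lengths:
  seg1 = sqrt((3.8)^2 + (1.2)^2) = 3.985
  seg2 = sqrt((1.6)^2 + (3.3)^2) = 3.6674
  seg3 = sqrt((-5.1)^2 + (-1.5)^2) = 5.316
  seg4 = sqrt((0.6)^2 + (-4.7)^2) = 4.7381
  seg5 = sqrt((-1.7)^2 + (-0.7)^2) = 1.8385
Total = 19.545


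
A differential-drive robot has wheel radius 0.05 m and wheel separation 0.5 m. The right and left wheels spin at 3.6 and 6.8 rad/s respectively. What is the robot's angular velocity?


vR = r*wR = 0.05*3.6 = 0.18 m/s
vL = r*wL = 0.05*6.8 = 0.34 m/s
v = (vR+vL)/2 = 0.26 m/s
omega = (vR-vL)/L = -0.32 rad/s
angular velocity = -0.32 rad/s


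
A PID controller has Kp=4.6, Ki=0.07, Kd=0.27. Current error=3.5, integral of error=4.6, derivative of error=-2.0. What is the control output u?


u = Kp*e + Ki*int(e) + Kd*de/dt
= 4.6*3.5 + 0.07*4.6 + 0.27*(-2.0)
= 16.1 + 0.322 + -0.54
= 15.882


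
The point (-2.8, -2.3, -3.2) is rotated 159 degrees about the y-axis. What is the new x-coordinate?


Rotation about y-axis: x' = x*cos(theta) + z*sin(theta)
= -2.8 * -0.9336 + -3.2 * 0.3584
= 1.4672


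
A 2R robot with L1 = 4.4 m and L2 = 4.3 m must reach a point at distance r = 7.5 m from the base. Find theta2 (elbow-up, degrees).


cos(theta2) = (r^2 - L1^2 - L2^2) / (2*L1*L2)
cos(theta2) = (56.25 - 19.36 - 18.49) / 37.84
cos(theta2) = 0.486258
theta2 = 60.9051 degrees


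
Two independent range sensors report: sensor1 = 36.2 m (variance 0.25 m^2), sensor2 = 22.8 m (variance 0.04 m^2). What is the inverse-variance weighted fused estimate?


w1 = (1/var1) / (1/var1 + 1/var2)
   = 4.0 / (4.0 + 25.0) = 0.1379
w2 = 1 - w1 = 0.8621
fused = w1*s1 + w2*s2 = 4.9931 + 19.6552
= 24.6483 m


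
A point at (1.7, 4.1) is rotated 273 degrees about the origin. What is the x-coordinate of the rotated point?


x' = x*cos(theta) - y*sin(theta)
cos(273 deg) = 0.0523, sin(273 deg) = -0.9986
x' = 1.7 * 0.0523 - 4.1 * -0.9986
= 0.089 - -4.0944
= 4.1834


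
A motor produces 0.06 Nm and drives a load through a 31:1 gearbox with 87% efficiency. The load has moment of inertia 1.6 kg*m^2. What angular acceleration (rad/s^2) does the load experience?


tau_out = tau_motor * N * eta
= 0.06 * 31 * 0.87 = 1.6182 Nm
alpha = tau_out / I = 1.6182 / 1.6
= 1.0114 rad/s^2


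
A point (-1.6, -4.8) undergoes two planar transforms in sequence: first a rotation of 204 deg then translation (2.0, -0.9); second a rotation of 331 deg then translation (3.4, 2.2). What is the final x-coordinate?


After transform 1:
x1 = cos(204)*-1.6 - sin(204)*-4.8 + 2.0 = 1.5093
y1 = sin(204)*-1.6 + cos(204)*-4.8 + -0.9 = 4.1358
After transform 2:
x2 = cos(331)*1.5093 - sin(331)*4.1358 + 3.4
= 6.7252


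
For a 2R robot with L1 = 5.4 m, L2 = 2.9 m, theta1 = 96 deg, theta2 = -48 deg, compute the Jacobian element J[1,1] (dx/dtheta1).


J[1,1] = -L1*sin(t1) - L2*sin(t1+t2)
= -5.4*sin(96) - 2.9*sin(48)
= -7.5255


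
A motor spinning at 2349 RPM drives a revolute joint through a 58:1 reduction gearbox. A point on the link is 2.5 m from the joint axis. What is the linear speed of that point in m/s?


omega_motor = 2349 * 2*pi/60 = 245.9867 rad/s
omega_joint = omega_motor / 58 = 4.2412 rad/s
v = omega_joint * r = 4.2412 * 2.5
= 10.6029 m/s


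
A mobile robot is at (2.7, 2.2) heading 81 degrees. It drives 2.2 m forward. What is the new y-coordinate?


y_new = y0 + d*sin(theta)
= 2.2 + 2.2*sin(81)
= 2.2 + 2.1729
= 4.3729


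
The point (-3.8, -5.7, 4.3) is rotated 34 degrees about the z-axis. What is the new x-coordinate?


Rotation about z-axis: x' = x*cos(theta) - y*sin(theta)
= -3.8 * 0.829 - -5.7 * 0.5592
= 0.0371


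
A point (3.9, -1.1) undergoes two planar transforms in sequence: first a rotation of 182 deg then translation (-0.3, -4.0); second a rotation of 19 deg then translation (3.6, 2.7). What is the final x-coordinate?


After transform 1:
x1 = cos(182)*3.9 - sin(182)*-1.1 + -0.3 = -4.236
y1 = sin(182)*3.9 + cos(182)*-1.1 + -4.0 = -3.0368
After transform 2:
x2 = cos(19)*-4.236 - sin(19)*-3.0368 + 3.6
= 0.5834


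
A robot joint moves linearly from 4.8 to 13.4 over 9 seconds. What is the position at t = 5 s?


s = t/T = 5/9 = 0.5556
p(t) = p0 + (pf-p0)*s
= 4.8 + (13.4 - 4.8) * 0.5556
= 9.5778


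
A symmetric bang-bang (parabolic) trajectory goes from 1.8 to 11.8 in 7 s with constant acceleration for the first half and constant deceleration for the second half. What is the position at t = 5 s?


Symmetric rest-to-rest: each phase covers (pf-p0)/2 in time T/2. 0.5*a*(T/2)^2 = (pf-p0)/2 => a = 4*(pf-p0)/T^2
a = 4*(11.8-1.8)/7^2 = 0.8163
t = 5 is in the deceleration phase (t > T/2).
p = pf - 0.5*a*(T-t)^2 = 11.8 - 0.5*0.8163*2^2
= 10.1673


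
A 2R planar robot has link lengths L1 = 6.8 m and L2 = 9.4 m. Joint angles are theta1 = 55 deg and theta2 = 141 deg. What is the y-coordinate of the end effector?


Convert angles to radians: theta1 = 0.9599, theta2 = 2.4609
y = L1*sin(theta1) + L2*sin(theta1+theta2)
y = 5.5702 + -2.591
y = 2.9792


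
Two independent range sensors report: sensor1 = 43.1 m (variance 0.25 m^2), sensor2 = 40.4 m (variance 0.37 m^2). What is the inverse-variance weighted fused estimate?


w1 = (1/var1) / (1/var1 + 1/var2)
   = 4.0 / (4.0 + 2.7027) = 0.5968
w2 = 1 - w1 = 0.4032
fused = w1*s1 + w2*s2 = 25.721 + 16.2903
= 42.0113 m


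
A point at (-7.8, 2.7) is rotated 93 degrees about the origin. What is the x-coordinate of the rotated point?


x' = x*cos(theta) - y*sin(theta)
cos(93 deg) = -0.0523, sin(93 deg) = 0.9986
x' = -7.8 * -0.0523 - 2.7 * 0.9986
= 0.4082 - 2.6963
= -2.2881


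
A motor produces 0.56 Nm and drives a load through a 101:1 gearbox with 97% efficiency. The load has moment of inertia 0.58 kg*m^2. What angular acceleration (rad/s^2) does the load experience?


tau_out = tau_motor * N * eta
= 0.56 * 101 * 0.97 = 54.8632 Nm
alpha = tau_out / I = 54.8632 / 0.58
= 94.5917 rad/s^2


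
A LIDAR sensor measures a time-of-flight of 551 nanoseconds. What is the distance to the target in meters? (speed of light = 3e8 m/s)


tof = 551 ns = 5.51e-07 s
dist = c * tof / 2
= 3e8 * 5.51e-07 / 2
= 82.65 m


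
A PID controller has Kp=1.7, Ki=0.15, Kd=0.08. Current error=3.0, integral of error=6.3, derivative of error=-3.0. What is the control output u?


u = Kp*e + Ki*int(e) + Kd*de/dt
= 1.7*3.0 + 0.15*6.3 + 0.08*(-3.0)
= 5.1 + 0.945 + -0.24
= 5.805


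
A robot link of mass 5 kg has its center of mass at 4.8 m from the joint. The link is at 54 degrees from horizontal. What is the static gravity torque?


tau = m*g*L*cos(angle)
= 5 * 9.81 * 4.8 * cos(54 deg)
= 5 * 9.81 * 4.8 * 0.5878
= 138.3882 Nm


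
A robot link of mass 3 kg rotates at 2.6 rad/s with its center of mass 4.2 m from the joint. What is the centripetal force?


F = m * omega^2 * r
= 3 * 2.6^2 * 4.2
= 3 * 6.76 * 4.2
= 85.176 N


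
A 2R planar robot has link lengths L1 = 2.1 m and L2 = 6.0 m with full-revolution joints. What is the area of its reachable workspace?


r_max = L1 + L2 = 8.1 m
r_min = |L1 - L2| = 3.9 m
Area = pi*(r_max^2 - r_min^2)
= pi*(65.61 - 15.21)
= pi * 50.4
= 158.3363 m^2


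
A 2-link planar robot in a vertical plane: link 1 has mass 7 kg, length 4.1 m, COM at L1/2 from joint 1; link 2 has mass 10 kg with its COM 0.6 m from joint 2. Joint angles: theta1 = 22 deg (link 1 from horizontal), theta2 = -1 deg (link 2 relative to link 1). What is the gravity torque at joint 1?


Horizontal distance from joint 1 to link-1 COM:
  x_c1 = (L1/2)*cos(t1) = 2.05 * 0.9272 = 1.9007 m
Horizontal distance from joint 1 to link-2 COM:
  x_c2 = L1*cos(t1) + Lc2*cos(t1+t2)
       = 4.1*0.9272 + 0.6*0.9336 = 4.3616 m
tau1 = m1*g*x_c1 + m2*g*x_c2
     = 7*9.81*1.9007 + 10*9.81*4.3616
     = 130.5229 + 427.8732
     = 558.3961 Nm


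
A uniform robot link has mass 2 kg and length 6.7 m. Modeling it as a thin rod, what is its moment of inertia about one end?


I = (1/3) * m * L^2
= (1/3) * 2 * 6.7^2
= 0.333333 * 2 * 44.89
= 29.9267 kg*m^2


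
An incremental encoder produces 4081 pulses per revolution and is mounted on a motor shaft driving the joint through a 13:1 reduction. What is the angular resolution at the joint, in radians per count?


counts per rev = 4081
effective counts at joint = 4081 * 13 = 53053
resolution = 2*pi / 53053
= 1.1843e-04 rad/count


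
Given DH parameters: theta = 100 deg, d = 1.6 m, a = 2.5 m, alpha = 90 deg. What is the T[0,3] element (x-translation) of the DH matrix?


T[0,3] = a * cos(theta)
= 2.5 * cos(100 deg)
= 2.5 * -0.1736
= -0.4341


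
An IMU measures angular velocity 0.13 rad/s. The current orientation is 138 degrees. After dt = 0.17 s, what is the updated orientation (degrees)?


delta_theta = w * dt = 0.13 * 0.17 = 0.0221 rad
= 1.2662 deg
theta_new = 138 + 1.2662 = 139.2662 deg


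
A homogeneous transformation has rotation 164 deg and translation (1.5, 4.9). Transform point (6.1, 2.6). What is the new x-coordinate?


x' = cos(theta)*px - sin(theta)*py + tx
= -0.9613*6.1 - 0.2756*2.6 + 1.5
= -5.0804


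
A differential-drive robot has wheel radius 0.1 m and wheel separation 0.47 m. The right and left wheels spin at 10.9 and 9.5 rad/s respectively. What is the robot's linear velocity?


vR = r*wR = 0.1*10.9 = 1.09 m/s
vL = r*wL = 0.1*9.5 = 0.95 m/s
v = (vR+vL)/2 = 1.02 m/s
omega = (vR-vL)/L = 0.2979 rad/s
linear velocity = 1.02 m/s


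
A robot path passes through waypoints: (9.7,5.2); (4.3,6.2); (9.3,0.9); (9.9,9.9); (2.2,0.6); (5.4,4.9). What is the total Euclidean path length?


Segment lengths:
  seg1 = sqrt((-5.4)^2 + (1.0)^2) = 5.4918
  seg2 = sqrt((5.0)^2 + (-5.3)^2) = 7.2863
  seg3 = sqrt((0.6)^2 + (9.0)^2) = 9.02
  seg4 = sqrt((-7.7)^2 + (-9.3)^2) = 12.0739
  seg5 = sqrt((3.2)^2 + (4.3)^2) = 5.36
Total = 39.2321


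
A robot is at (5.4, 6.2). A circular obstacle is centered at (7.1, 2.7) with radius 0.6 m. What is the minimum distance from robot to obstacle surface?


center_dist = sqrt((5.4-7.1)^2 + (6.2-2.7)^2)
= sqrt(2.89 + 12.25)
= 3.891
min_dist = center_dist - radius = 3.891 - 0.6 = 3.291 m


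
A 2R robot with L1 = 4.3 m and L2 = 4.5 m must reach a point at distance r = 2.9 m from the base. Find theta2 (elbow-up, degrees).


cos(theta2) = (r^2 - L1^2 - L2^2) / (2*L1*L2)
cos(theta2) = (8.41 - 18.49 - 20.25) / 38.7
cos(theta2) = -0.783721
theta2 = 141.6025 degrees


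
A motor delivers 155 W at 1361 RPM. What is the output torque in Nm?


omega = 1361 * 2*pi/60 = 142.5236 rad/s
tau = P / omega = 155 / 142.5236
= 1.0875 Nm


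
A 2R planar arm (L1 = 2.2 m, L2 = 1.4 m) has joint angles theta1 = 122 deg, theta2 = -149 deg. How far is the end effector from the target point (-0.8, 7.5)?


End effector via forward kinematics:
x = L1*cos(t1) + L2*cos(t1+t2) = 0.0816
y = L1*sin(t1) + L2*sin(t1+t2) = 1.2301
Distance to target:
d = sqrt((-0.8 - 0.0816)^2 + (7.5 - 1.2301)^2)
= sqrt(0.7772 + 39.3114)
= 6.3316 m


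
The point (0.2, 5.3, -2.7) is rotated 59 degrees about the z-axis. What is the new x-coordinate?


Rotation about z-axis: x' = x*cos(theta) - y*sin(theta)
= 0.2 * 0.515 - 5.3 * 0.8572
= -4.44


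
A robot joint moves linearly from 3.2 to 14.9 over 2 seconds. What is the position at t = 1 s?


s = t/T = 1/2 = 0.5
p(t) = p0 + (pf-p0)*s
= 3.2 + (14.9 - 3.2) * 0.5
= 9.05


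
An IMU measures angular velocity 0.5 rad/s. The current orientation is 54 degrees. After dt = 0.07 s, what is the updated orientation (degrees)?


delta_theta = w * dt = 0.5 * 0.07 = 0.035 rad
= 2.0054 deg
theta_new = 54 + 2.0054 = 56.0054 deg


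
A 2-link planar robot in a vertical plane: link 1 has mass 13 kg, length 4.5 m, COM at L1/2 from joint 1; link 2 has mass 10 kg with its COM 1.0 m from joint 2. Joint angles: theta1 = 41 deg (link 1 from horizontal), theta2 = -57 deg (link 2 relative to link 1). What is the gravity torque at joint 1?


Horizontal distance from joint 1 to link-1 COM:
  x_c1 = (L1/2)*cos(t1) = 2.25 * 0.7547 = 1.6981 m
Horizontal distance from joint 1 to link-2 COM:
  x_c2 = L1*cos(t1) + Lc2*cos(t1+t2)
       = 4.5*0.7547 + 1.0*0.9613 = 4.3575 m
tau1 = m1*g*x_c1 + m2*g*x_c2
     = 13*9.81*1.6981 + 10*9.81*4.3575
     = 216.5583 + 427.4663
     = 644.0246 Nm


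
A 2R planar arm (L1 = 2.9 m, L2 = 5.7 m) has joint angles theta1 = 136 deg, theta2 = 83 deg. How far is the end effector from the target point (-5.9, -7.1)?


End effector via forward kinematics:
x = L1*cos(t1) + L2*cos(t1+t2) = -6.5158
y = L1*sin(t1) + L2*sin(t1+t2) = -1.5726
Distance to target:
d = sqrt((-5.9 - -6.5158)^2 + (-7.1 - -1.5726)^2)
= sqrt(0.3792 + 30.552)
= 5.5616 m


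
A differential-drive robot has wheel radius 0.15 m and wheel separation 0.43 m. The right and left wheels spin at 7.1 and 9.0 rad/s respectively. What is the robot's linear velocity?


vR = r*wR = 0.15*7.1 = 1.065 m/s
vL = r*wL = 0.15*9.0 = 1.35 m/s
v = (vR+vL)/2 = 1.2075 m/s
omega = (vR-vL)/L = -0.6628 rad/s
linear velocity = 1.2075 m/s


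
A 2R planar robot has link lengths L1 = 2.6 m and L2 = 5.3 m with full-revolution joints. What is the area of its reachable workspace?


r_max = L1 + L2 = 7.9 m
r_min = |L1 - L2| = 2.7 m
Area = pi*(r_max^2 - r_min^2)
= pi*(62.41 - 7.29)
= pi * 55.12
= 173.1646 m^2


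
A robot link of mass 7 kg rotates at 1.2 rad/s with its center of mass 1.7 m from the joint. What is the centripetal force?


F = m * omega^2 * r
= 7 * 1.2^2 * 1.7
= 7 * 1.44 * 1.7
= 17.136 N


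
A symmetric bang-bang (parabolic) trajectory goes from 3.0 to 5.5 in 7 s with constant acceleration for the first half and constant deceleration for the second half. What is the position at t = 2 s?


Symmetric rest-to-rest: each phase covers (pf-p0)/2 in time T/2. 0.5*a*(T/2)^2 = (pf-p0)/2 => a = 4*(pf-p0)/T^2
a = 4*(5.5-3.0)/7^2 = 0.2041
t = 2 is in the acceleration phase (t <= T/2).
p = p0 + 0.5*a*t^2 = 3.0 + 0.5*0.2041*2^2
= 3.4082


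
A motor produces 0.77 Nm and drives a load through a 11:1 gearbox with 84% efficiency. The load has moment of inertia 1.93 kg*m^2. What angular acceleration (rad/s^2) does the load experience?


tau_out = tau_motor * N * eta
= 0.77 * 11 * 0.84 = 7.1148 Nm
alpha = tau_out / I = 7.1148 / 1.93
= 3.6864 rad/s^2


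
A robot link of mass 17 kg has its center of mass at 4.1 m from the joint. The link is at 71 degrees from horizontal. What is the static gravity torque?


tau = m*g*L*cos(angle)
= 17 * 9.81 * 4.1 * cos(71 deg)
= 17 * 9.81 * 4.1 * 0.3256
= 222.6095 Nm


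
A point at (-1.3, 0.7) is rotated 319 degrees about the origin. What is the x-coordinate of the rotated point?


x' = x*cos(theta) - y*sin(theta)
cos(319 deg) = 0.7547, sin(319 deg) = -0.6561
x' = -1.3 * 0.7547 - 0.7 * -0.6561
= -0.9811 - -0.4592
= -0.5219


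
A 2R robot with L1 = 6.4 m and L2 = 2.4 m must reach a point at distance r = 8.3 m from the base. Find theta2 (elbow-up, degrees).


cos(theta2) = (r^2 - L1^2 - L2^2) / (2*L1*L2)
cos(theta2) = (68.89 - 40.96 - 5.76) / 30.72
cos(theta2) = 0.72168
theta2 = 43.8067 degrees


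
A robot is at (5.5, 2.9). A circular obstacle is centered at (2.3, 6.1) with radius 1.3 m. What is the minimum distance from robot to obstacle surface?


center_dist = sqrt((5.5-2.3)^2 + (2.9-6.1)^2)
= sqrt(10.24 + 10.24)
= 4.5255
min_dist = center_dist - radius = 4.5255 - 1.3 = 3.2255 m


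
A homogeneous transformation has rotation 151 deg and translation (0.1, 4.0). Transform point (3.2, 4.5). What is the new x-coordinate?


x' = cos(theta)*px - sin(theta)*py + tx
= -0.8746*3.2 - 0.4848*4.5 + 0.1
= -4.8804


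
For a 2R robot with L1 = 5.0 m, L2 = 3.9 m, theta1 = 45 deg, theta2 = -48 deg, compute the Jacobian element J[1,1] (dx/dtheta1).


J[1,1] = -L1*sin(t1) - L2*sin(t1+t2)
= -5.0*sin(45) - 3.9*sin(-3)
= -3.3314


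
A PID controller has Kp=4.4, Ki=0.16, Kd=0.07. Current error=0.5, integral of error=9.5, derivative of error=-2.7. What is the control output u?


u = Kp*e + Ki*int(e) + Kd*de/dt
= 4.4*0.5 + 0.16*9.5 + 0.07*(-2.7)
= 2.2 + 1.52 + -0.189
= 3.531


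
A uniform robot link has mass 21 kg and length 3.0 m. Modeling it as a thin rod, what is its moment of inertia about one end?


I = (1/3) * m * L^2
= (1/3) * 21 * 3.0^2
= 0.333333 * 21 * 9.0
= 63.0 kg*m^2


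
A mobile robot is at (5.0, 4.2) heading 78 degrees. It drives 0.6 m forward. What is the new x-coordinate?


x_new = x0 + d*cos(theta)
= 5.0 + 0.6*cos(78)
= 5.0 + 0.1247
= 5.1247


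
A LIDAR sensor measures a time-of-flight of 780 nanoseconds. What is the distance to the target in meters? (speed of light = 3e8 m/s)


tof = 780 ns = 7.8e-07 s
dist = c * tof / 2
= 3e8 * 7.8e-07 / 2
= 117.0 m


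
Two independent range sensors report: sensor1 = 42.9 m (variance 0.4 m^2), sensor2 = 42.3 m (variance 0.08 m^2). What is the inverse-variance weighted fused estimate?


w1 = (1/var1) / (1/var1 + 1/var2)
   = 2.5 / (2.5 + 12.5) = 0.1667
w2 = 1 - w1 = 0.8333
fused = w1*s1 + w2*s2 = 7.15 + 35.25
= 42.4 m


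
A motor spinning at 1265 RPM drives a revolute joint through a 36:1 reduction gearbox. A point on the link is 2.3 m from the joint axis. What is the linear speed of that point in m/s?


omega_motor = 1265 * 2*pi/60 = 132.4705 rad/s
omega_joint = omega_motor / 36 = 3.6797 rad/s
v = omega_joint * r = 3.6797 * 2.3
= 8.4634 m/s


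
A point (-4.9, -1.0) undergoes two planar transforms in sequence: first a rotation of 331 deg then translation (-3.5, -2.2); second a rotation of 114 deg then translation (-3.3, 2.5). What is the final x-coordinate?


After transform 1:
x1 = cos(331)*-4.9 - sin(331)*-1.0 + -3.5 = -8.2704
y1 = sin(331)*-4.9 + cos(331)*-1.0 + -2.2 = -0.6991
After transform 2:
x2 = cos(114)*-8.2704 - sin(114)*-0.6991 + -3.3
= 0.7025


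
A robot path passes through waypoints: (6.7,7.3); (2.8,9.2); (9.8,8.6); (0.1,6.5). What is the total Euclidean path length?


Segment lengths:
  seg1 = sqrt((-3.9)^2 + (1.9)^2) = 4.3382
  seg2 = sqrt((7.0)^2 + (-0.6)^2) = 7.0257
  seg3 = sqrt((-9.7)^2 + (-2.1)^2) = 9.9247
Total = 21.2886


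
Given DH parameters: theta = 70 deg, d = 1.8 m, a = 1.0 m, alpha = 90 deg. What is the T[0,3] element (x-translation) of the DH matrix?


T[0,3] = a * cos(theta)
= 1.0 * cos(70 deg)
= 1.0 * 0.342
= 0.342


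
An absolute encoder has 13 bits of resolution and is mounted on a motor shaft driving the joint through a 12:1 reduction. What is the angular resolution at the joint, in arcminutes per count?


counts = 2^13 = 8192
effective counts at joint = 8192 * 12 = 98304
resolution = 360*60 / 98304
= 0.2197 arcmin/count


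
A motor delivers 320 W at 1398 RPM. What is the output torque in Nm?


omega = 1398 * 2*pi/60 = 146.3982 rad/s
tau = P / omega = 320 / 146.3982
= 2.1858 Nm


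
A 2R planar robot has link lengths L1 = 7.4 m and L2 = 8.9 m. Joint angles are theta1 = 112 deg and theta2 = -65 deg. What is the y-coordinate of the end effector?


Convert angles to radians: theta1 = 1.9548, theta2 = -1.1345
y = L1*sin(theta1) + L2*sin(theta1+theta2)
y = 6.8612 + 6.509
y = 13.3702


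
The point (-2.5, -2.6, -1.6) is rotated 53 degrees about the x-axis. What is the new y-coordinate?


Rotation about x-axis: y' = y*cos(theta) - z*sin(theta)
= -2.6 * 0.6018 - -1.6 * 0.7986
= -0.2869


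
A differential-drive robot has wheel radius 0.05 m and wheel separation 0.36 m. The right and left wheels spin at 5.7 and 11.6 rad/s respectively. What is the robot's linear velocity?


vR = r*wR = 0.05*5.7 = 0.285 m/s
vL = r*wL = 0.05*11.6 = 0.58 m/s
v = (vR+vL)/2 = 0.4325 m/s
omega = (vR-vL)/L = -0.8194 rad/s
linear velocity = 0.4325 m/s


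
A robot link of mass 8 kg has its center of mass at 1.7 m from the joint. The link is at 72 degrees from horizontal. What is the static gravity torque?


tau = m*g*L*cos(angle)
= 8 * 9.81 * 1.7 * cos(72 deg)
= 8 * 9.81 * 1.7 * 0.309
= 41.2278 Nm


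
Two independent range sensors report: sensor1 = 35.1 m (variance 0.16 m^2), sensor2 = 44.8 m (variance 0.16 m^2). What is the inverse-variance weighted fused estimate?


w1 = (1/var1) / (1/var1 + 1/var2)
   = 6.25 / (6.25 + 6.25) = 0.5
w2 = 1 - w1 = 0.5
fused = w1*s1 + w2*s2 = 17.55 + 22.4
= 39.95 m


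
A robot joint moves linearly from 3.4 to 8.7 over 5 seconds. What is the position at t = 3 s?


s = t/T = 3/5 = 0.6
p(t) = p0 + (pf-p0)*s
= 3.4 + (8.7 - 3.4) * 0.6
= 6.58


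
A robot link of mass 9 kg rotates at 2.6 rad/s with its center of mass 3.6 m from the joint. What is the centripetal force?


F = m * omega^2 * r
= 9 * 2.6^2 * 3.6
= 9 * 6.76 * 3.6
= 219.024 N


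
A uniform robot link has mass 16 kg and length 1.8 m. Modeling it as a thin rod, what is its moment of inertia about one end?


I = (1/3) * m * L^2
= (1/3) * 16 * 1.8^2
= 0.333333 * 16 * 3.24
= 17.28 kg*m^2


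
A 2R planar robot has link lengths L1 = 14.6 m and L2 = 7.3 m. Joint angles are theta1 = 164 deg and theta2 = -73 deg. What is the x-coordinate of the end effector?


Convert angles to radians: theta1 = 2.8623, theta2 = -1.2741
x = L1*cos(theta1) + L2*cos(theta1+theta2)
x = -14.0344 + -0.1274
x = -14.1618


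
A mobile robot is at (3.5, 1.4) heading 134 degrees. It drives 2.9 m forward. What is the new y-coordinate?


y_new = y0 + d*sin(theta)
= 1.4 + 2.9*sin(134)
= 1.4 + 2.0861
= 3.4861


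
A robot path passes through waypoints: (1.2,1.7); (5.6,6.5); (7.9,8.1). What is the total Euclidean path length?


Segment lengths:
  seg1 = sqrt((4.4)^2 + (4.8)^2) = 6.5115
  seg2 = sqrt((2.3)^2 + (1.6)^2) = 2.8018
Total = 9.3133


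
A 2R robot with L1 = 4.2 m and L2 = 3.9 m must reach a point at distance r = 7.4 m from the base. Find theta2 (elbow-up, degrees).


cos(theta2) = (r^2 - L1^2 - L2^2) / (2*L1*L2)
cos(theta2) = (54.76 - 17.64 - 15.21) / 32.76
cos(theta2) = 0.668803
theta2 = 48.0252 degrees


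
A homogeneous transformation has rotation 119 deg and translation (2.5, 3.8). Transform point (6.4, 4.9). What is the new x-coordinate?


x' = cos(theta)*px - sin(theta)*py + tx
= -0.4848*6.4 - 0.8746*4.9 + 2.5
= -4.8884


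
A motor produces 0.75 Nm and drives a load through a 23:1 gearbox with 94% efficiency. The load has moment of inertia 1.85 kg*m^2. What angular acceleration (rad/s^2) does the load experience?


tau_out = tau_motor * N * eta
= 0.75 * 23 * 0.94 = 16.215 Nm
alpha = tau_out / I = 16.215 / 1.85
= 8.7649 rad/s^2


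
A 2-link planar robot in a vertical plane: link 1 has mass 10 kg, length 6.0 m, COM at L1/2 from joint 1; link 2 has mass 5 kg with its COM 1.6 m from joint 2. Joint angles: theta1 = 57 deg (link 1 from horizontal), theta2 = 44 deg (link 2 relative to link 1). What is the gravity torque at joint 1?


Horizontal distance from joint 1 to link-1 COM:
  x_c1 = (L1/2)*cos(t1) = 3.0 * 0.5446 = 1.6339 m
Horizontal distance from joint 1 to link-2 COM:
  x_c2 = L1*cos(t1) + Lc2*cos(t1+t2)
       = 6.0*0.5446 + 1.6*-0.1908 = 2.9625 m
tau1 = m1*g*x_c1 + m2*g*x_c2
     = 10*9.81*1.6339 + 5*9.81*2.9625
     = 160.2873 + 145.3126
     = 305.5998 Nm


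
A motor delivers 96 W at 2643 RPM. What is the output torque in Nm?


omega = 2643 * 2*pi/60 = 276.7743 rad/s
tau = P / omega = 96 / 276.7743
= 0.3469 Nm


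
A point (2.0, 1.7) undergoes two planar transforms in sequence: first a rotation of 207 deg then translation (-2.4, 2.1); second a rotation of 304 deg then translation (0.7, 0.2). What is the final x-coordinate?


After transform 1:
x1 = cos(207)*2.0 - sin(207)*1.7 + -2.4 = -3.4102
y1 = sin(207)*2.0 + cos(207)*1.7 + 2.1 = -0.3227
After transform 2:
x2 = cos(304)*-3.4102 - sin(304)*-0.3227 + 0.7
= -1.4745


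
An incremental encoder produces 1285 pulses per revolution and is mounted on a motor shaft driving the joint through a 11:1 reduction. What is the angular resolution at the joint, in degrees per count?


counts per rev = 1285
effective counts at joint = 1285 * 11 = 14135
resolution = 360 / 14135
= 0.0255 deg/count


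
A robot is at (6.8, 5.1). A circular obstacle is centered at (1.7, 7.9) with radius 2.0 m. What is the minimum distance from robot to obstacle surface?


center_dist = sqrt((6.8-1.7)^2 + (5.1-7.9)^2)
= sqrt(26.01 + 7.84)
= 5.8181
min_dist = center_dist - radius = 5.8181 - 2.0 = 3.8181 m


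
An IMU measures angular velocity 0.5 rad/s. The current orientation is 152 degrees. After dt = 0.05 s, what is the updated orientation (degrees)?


delta_theta = w * dt = 0.5 * 0.05 = 0.025 rad
= 1.4324 deg
theta_new = 152 + 1.4324 = 153.4324 deg


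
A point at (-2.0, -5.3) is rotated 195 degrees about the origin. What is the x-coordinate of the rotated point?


x' = x*cos(theta) - y*sin(theta)
cos(195 deg) = -0.9659, sin(195 deg) = -0.2588
x' = -2.0 * -0.9659 - -5.3 * -0.2588
= 1.9319 - 1.3717
= 0.5601


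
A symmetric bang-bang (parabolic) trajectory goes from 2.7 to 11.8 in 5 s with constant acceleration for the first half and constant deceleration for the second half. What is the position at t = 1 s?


Symmetric rest-to-rest: each phase covers (pf-p0)/2 in time T/2. 0.5*a*(T/2)^2 = (pf-p0)/2 => a = 4*(pf-p0)/T^2
a = 4*(11.8-2.7)/5^2 = 1.456
t = 1 is in the acceleration phase (t <= T/2).
p = p0 + 0.5*a*t^2 = 2.7 + 0.5*1.456*1^2
= 3.428


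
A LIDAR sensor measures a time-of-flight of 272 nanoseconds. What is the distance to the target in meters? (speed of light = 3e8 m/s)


tof = 272 ns = 2.72e-07 s
dist = c * tof / 2
= 3e8 * 2.72e-07 / 2
= 40.8 m


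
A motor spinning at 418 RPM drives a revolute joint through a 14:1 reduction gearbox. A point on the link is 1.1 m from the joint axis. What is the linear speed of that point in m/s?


omega_motor = 418 * 2*pi/60 = 43.7729 rad/s
omega_joint = omega_motor / 14 = 3.1266 rad/s
v = omega_joint * r = 3.1266 * 1.1
= 3.4393 m/s


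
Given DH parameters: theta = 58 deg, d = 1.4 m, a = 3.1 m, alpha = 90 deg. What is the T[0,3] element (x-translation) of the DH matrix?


T[0,3] = a * cos(theta)
= 3.1 * cos(58 deg)
= 3.1 * 0.5299
= 1.6427


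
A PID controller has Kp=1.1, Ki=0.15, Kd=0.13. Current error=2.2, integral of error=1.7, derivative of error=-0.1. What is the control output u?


u = Kp*e + Ki*int(e) + Kd*de/dt
= 1.1*2.2 + 0.15*1.7 + 0.13*(-0.1)
= 2.42 + 0.255 + -0.013
= 2.662


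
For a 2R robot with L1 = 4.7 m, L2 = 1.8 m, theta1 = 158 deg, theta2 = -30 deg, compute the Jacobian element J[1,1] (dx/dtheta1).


J[1,1] = -L1*sin(t1) - L2*sin(t1+t2)
= -4.7*sin(158) - 1.8*sin(128)
= -3.1791


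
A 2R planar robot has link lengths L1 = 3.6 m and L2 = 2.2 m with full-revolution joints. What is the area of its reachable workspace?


r_max = L1 + L2 = 5.8 m
r_min = |L1 - L2| = 1.4 m
Area = pi*(r_max^2 - r_min^2)
= pi*(33.64 - 1.96)
= pi * 31.68
= 99.5257 m^2


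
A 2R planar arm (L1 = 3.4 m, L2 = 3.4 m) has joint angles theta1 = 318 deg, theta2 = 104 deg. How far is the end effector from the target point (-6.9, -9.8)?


End effector via forward kinematics:
x = L1*cos(t1) + L2*cos(t1+t2) = 4.1229
y = L1*sin(t1) + L2*sin(t1+t2) = 0.727
Distance to target:
d = sqrt((-6.9 - 4.1229)^2 + (-9.8 - 0.727)^2)
= sqrt(121.5042 + 110.8173)
= 15.2421 m


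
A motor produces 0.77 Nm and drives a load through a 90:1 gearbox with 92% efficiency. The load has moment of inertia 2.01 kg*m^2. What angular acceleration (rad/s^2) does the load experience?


tau_out = tau_motor * N * eta
= 0.77 * 90 * 0.92 = 63.756 Nm
alpha = tau_out / I = 63.756 / 2.01
= 31.7194 rad/s^2


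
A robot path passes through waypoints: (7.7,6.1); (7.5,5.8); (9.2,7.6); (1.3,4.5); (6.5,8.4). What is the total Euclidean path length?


Segment lengths:
  seg1 = sqrt((-0.2)^2 + (-0.3)^2) = 0.3606
  seg2 = sqrt((1.7)^2 + (1.8)^2) = 2.4759
  seg3 = sqrt((-7.9)^2 + (-3.1)^2) = 8.4865
  seg4 = sqrt((5.2)^2 + (3.9)^2) = 6.5
Total = 17.8229


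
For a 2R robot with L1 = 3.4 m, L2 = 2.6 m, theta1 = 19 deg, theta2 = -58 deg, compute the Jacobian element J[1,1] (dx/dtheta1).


J[1,1] = -L1*sin(t1) - L2*sin(t1+t2)
= -3.4*sin(19) - 2.6*sin(-39)
= 0.5293


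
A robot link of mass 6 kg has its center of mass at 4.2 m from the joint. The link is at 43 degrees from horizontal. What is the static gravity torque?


tau = m*g*L*cos(angle)
= 6 * 9.81 * 4.2 * cos(43 deg)
= 6 * 9.81 * 4.2 * 0.7314
= 180.7994 Nm


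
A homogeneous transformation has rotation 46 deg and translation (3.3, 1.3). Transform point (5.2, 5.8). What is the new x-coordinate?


x' = cos(theta)*px - sin(theta)*py + tx
= 0.6947*5.2 - 0.7193*5.8 + 3.3
= 2.7401


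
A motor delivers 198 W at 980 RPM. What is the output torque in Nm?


omega = 980 * 2*pi/60 = 102.6254 rad/s
tau = P / omega = 198 / 102.6254
= 1.9293 Nm


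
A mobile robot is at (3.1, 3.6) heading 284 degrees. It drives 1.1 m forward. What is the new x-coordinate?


x_new = x0 + d*cos(theta)
= 3.1 + 1.1*cos(284)
= 3.1 + 0.2661
= 3.3661


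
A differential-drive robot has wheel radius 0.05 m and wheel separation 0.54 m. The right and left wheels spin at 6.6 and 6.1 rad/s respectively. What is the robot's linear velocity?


vR = r*wR = 0.05*6.6 = 0.33 m/s
vL = r*wL = 0.05*6.1 = 0.305 m/s
v = (vR+vL)/2 = 0.3175 m/s
omega = (vR-vL)/L = 0.0463 rad/s
linear velocity = 0.3175 m/s


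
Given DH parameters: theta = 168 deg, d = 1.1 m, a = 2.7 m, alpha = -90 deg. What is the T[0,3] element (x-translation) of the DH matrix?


T[0,3] = a * cos(theta)
= 2.7 * cos(168 deg)
= 2.7 * -0.9781
= -2.641


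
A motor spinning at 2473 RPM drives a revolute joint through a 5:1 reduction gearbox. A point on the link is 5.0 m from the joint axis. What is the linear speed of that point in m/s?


omega_motor = 2473 * 2*pi/60 = 258.972 rad/s
omega_joint = omega_motor / 5 = 51.7944 rad/s
v = omega_joint * r = 51.7944 * 5.0
= 258.972 m/s


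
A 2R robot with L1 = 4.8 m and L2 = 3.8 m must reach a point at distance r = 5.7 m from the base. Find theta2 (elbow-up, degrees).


cos(theta2) = (r^2 - L1^2 - L2^2) / (2*L1*L2)
cos(theta2) = (32.49 - 23.04 - 14.44) / 36.48
cos(theta2) = -0.136787
theta2 = 97.862 degrees


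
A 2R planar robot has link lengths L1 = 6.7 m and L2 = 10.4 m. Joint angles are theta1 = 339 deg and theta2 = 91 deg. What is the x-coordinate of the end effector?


Convert angles to radians: theta1 = 5.9167, theta2 = 1.5882
x = L1*cos(theta1) + L2*cos(theta1+theta2)
x = 6.255 + 3.557
x = 9.812


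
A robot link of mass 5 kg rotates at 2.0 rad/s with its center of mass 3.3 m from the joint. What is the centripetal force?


F = m * omega^2 * r
= 5 * 2.0^2 * 3.3
= 5 * 4.0 * 3.3
= 66.0 N


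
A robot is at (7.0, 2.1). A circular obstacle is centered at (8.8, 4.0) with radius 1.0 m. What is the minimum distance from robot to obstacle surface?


center_dist = sqrt((7.0-8.8)^2 + (2.1-4.0)^2)
= sqrt(3.24 + 3.61)
= 2.6173
min_dist = center_dist - radius = 2.6173 - 1.0 = 1.6173 m


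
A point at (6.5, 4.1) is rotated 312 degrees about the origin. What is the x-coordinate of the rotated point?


x' = x*cos(theta) - y*sin(theta)
cos(312 deg) = 0.6691, sin(312 deg) = -0.7431
x' = 6.5 * 0.6691 - 4.1 * -0.7431
= 4.3493 - -3.0469
= 7.3962


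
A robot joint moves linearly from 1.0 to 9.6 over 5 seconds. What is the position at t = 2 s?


s = t/T = 2/5 = 0.4
p(t) = p0 + (pf-p0)*s
= 1.0 + (9.6 - 1.0) * 0.4
= 4.44


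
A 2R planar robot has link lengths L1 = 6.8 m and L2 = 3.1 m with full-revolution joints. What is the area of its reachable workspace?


r_max = L1 + L2 = 9.9 m
r_min = |L1 - L2| = 3.7 m
Area = pi*(r_max^2 - r_min^2)
= pi*(98.01 - 13.69)
= pi * 84.32
= 264.8991 m^2


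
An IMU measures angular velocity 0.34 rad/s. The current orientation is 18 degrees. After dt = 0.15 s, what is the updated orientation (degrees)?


delta_theta = w * dt = 0.34 * 0.15 = 0.051 rad
= 2.9221 deg
theta_new = 18 + 2.9221 = 20.9221 deg
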